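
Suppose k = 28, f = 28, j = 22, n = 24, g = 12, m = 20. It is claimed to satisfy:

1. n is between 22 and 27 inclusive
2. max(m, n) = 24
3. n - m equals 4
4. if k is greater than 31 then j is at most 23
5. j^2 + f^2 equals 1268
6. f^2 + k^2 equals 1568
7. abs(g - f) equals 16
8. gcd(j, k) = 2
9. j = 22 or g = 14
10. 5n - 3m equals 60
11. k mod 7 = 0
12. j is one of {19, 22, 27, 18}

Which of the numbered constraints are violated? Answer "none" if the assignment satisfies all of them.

1. n = 24 lies in [22, 27] — holds.
2. max(20, 24) = 24 — holds.
3. n - m = 24 - 20 = 4 — holds.
4. k = 28, not > 31; antecedent false, conditional vacuously true — holds.
5. j^2 + f^2 = 22^2 + 28^2 = 484 + 784 = 1268 — holds.
6. f^2 + k^2 = 28^2 + 28^2 = 784 + 784 = 1568 — holds.
7. abs(12 - 28) = 16 — holds.
8. gcd(22, 28) = 2 — holds.
9. j = 22 = 22 (first disjunct) — holds.
10. 5n - 3m = 5(24) - 3(20) = 60 — holds.
11. 28 mod 7 = 0 — holds.
12. j = 22 is in {19, 22, 27, 18} — holds.

All constraints are satisfied.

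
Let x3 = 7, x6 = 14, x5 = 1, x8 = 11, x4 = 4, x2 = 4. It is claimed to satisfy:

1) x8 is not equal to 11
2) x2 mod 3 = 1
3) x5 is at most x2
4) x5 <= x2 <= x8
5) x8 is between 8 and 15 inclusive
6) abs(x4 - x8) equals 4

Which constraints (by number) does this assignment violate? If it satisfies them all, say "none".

1) x8 = 11, but 11 is required to differ  false
2) 4 mod 3 = 1  true
3) x5 = 1, x2 = 4; 1 ≤ 4  true
4) values 1 <= 4 <= 11  true
5) x8 = 11 lies in [8, 15]  true
6) abs(4 - 11) = 7, not 4  false

Constraints 1 and 6 are violated.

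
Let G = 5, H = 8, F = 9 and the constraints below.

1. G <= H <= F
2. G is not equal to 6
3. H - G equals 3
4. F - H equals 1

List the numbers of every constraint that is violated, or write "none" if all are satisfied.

1. values 5 <= 8 <= 9  yes
2. G = 5, and 5 ≠ 6  yes
3. H - G = 8 - 5 = 3  yes
4. F - H = 9 - 8 = 1  yes

The assignment satisfies every constraint.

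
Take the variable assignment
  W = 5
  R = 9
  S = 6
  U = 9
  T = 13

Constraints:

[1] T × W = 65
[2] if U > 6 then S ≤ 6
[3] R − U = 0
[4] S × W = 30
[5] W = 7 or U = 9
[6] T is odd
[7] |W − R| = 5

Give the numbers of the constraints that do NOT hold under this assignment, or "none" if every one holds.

The assignment fails constraint 7.

[1] T × W = 13 × 5 = 65  ✓
[2] U = 9 > 6, so we need S ≤ 6; S = 6 ≤ 6  ✓
[3] R − U = 9 − 9 = 0  ✓
[4] S × W = 6 × 5 = 30  ✓
[5] W = 5 ≠ 7, but U = 9 = 9 (second disjunct)  ✓
[6] T = 13 is odd  ✓
[7] |5 − 9| = 4, not 5  ✗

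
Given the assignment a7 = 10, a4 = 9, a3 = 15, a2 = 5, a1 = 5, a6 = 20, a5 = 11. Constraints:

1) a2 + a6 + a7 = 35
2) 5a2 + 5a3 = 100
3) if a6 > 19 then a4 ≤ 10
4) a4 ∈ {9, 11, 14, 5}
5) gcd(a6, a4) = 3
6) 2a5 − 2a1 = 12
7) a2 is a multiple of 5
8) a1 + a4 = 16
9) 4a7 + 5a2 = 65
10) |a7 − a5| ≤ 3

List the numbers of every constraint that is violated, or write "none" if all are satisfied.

1) a2 + a6 + a7 = 5 + 20 + 10 = 35 — OK.
2) 5a2 + 5a3 = 5(5) + 5(15) = 100 — OK.
3) a6 = 20 > 19, so we need a4 ≤ 10; a4 = 9 ≤ 10 — OK.
4) a4 = 9 is in {9, 11, 14, 5} — OK.
5) gcd(20, 9) = 1, not 3 — violated.
6) 2a5 − 2a1 = 2(11) − 2(5) = 12 — OK.
7) 5 / 5 = 1, so 5 divides 5 — OK.
8) a1 + a4 = 5 + 9 = 14, not 16 — violated.
9) 4a7 + 5a2 = 4(10) + 5(5) = 65 — OK.
10) |10 − 11| = 1; 1 ≤ 3 — OK.

Violated: 5 and 8.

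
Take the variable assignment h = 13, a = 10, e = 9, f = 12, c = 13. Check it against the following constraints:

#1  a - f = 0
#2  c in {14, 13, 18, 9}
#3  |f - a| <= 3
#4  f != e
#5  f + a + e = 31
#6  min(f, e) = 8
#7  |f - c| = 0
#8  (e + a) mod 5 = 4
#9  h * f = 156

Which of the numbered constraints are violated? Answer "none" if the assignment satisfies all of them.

The assignment fails constraints 1, 6, and 7.

#1 a - f = 10 - 12 = -2, not 0  fails
#2 c = 13 is in {14, 13, 18, 9}  holds
#3 |12 - 10| = 2; 2 ≤ 3  holds
#4 f = 12, e = 9; distinct  holds
#5 f + a + e = 12 + 10 + 9 = 31  holds
#6 min(12, 9) = 9, not 8  fails
#7 |12 - 13| = 1, not 0  fails
#8 e + a = 19; 19 mod 5 = 4  holds
#9 h * f = 13 * 12 = 156  holds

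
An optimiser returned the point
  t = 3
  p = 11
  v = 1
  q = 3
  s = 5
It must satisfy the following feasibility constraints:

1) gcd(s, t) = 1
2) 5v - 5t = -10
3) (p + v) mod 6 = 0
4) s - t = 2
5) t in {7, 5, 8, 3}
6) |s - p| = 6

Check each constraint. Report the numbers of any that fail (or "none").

1) gcd(5, 3) = 1  OK
2) 5v - 5t = 5(1) - 5(3) = -10  OK
3) p + v = 12; 12 mod 6 = 0  OK
4) s - t = 5 - 3 = 2  OK
5) t = 3 is in {7, 5, 8, 3}  OK
6) |5 - 11| = 6  OK

All constraints are satisfied.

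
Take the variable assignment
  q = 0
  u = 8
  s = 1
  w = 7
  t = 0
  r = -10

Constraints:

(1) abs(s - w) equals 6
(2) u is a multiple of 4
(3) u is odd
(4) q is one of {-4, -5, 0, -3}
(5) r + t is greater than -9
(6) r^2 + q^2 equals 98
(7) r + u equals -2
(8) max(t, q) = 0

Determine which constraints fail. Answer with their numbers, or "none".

(1) abs(1 - 7) = 6 — holds.
(2) 8 / 4 = 2, so 4 divides 8 — holds.
(3) u = 8 is even — does not hold.
(4) q = 0 is in {-4, -5, 0, -3} — holds.
(5) r + t = -10 + 0 = -10; -10 ≤ -9, bound -9 not met — does not hold.
(6) r^2 + q^2 = (-10)^2 + 0^2 = 100 + 0 = 100, not 98 — does not hold.
(7) r + u = -10 + 8 = -2 — holds.
(8) max(0, 0) = 0 — holds.

Constraints 3, 5, and 6 are violated.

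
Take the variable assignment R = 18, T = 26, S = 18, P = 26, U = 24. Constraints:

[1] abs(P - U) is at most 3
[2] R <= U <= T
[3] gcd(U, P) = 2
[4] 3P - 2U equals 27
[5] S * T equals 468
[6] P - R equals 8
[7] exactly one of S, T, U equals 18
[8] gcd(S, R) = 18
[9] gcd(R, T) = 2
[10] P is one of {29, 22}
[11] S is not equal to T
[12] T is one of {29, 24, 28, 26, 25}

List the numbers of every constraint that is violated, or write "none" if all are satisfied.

[1] abs(26 - 24) = 2; 2 ≤ 3  holds
[2] values 18 <= 24 <= 26  holds
[3] gcd(24, 26) = 2  holds
[4] 3P - 2U = 3(26) - 2(24) = 30, not 27  fails
[5] S * T = 18 * 26 = 468  holds
[6] P - R = 26 - 18 = 8  holds
[7] S=18, T=26, U=24; 1 of them equals 18  holds
[8] gcd(18, 18) = 18  holds
[9] gcd(18, 26) = 2  holds
[10] P = 26 is not in {29, 22}  fails
[11] S = 18, T = 26; distinct  holds
[12] T = 26 is in {29, 24, 28, 26, 25}  holds

Violated: 4 and 10.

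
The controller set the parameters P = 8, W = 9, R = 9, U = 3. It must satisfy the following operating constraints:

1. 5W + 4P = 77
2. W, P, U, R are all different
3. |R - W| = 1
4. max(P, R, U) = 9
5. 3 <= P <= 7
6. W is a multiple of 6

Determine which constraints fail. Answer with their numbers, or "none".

Constraints 2, 3, 5, 6 do not hold.

1. 5W + 4P = 5(9) + 4(8) = 77  holds
2. W = R = 9, not all different  fails
3. |9 - 9| = 0, not 1  fails
4. max(8, 9, 3) = 9  holds
5. P = 8 is outside [3, 7]  fails
6. 9 = 6*1 + 3, so 6 does not divide 9  fails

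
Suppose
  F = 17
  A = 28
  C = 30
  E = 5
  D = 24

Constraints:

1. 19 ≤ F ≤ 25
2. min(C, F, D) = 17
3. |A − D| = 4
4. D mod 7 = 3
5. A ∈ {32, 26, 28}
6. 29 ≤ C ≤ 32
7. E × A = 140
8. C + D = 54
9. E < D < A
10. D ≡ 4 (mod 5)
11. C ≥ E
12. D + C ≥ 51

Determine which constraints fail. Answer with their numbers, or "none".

1. F = 17 is outside [19, 25] — violated.
2. min(30, 17, 24) = 17 — satisfied.
3. |28 − 24| = 4 — satisfied.
4. 24 mod 7 = 3 — satisfied.
5. A = 28 is in {32, 26, 28} — satisfied.
6. C = 30 lies in [29, 32] — satisfied.
7. E × A = 5 × 28 = 140 — satisfied.
8. C + D = 30 + 24 = 54 — satisfied.
9. values 5 < 24 < 28 — satisfied.
10. 24 mod 5 = 4 — satisfied.
11. C = 30, E = 5; 30 ≥ 5 — satisfied.
12. D + C = 24 + 30 = 54; 54 ≥ 51 — satisfied.

Violated: 1.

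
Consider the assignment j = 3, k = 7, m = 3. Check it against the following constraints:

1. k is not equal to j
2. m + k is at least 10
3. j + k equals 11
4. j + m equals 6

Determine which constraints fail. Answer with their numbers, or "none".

Constraint 3 does not hold.

1. k = 7, j = 3; distinct — holds.
2. m + k = 3 + 7 = 10; 10 ≥ 10 — holds.
3. j + k = 3 + 7 = 10, not 11 — does not hold.
4. j + m = 3 + 3 = 6 — holds.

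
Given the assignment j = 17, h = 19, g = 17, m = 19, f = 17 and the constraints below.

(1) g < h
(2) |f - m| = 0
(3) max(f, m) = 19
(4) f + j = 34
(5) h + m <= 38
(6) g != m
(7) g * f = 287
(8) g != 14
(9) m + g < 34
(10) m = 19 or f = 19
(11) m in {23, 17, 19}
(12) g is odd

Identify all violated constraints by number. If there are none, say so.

No — constraints 2, 7, and 9 are not satisfied.

(1) g = 17, h = 19; 17 < 19 — OK.
(2) |17 - 19| = 2, not 0 — violated.
(3) max(17, 19) = 19 — OK.
(4) f + j = 17 + 17 = 34 — OK.
(5) h + m = 19 + 19 = 38; 38 ≤ 38 — OK.
(6) g = 17, m = 19; distinct — OK.
(7) g * f = 17 * 17 = 289, not 287 — violated.
(8) g = 17, and 17 ≠ 14 — OK.
(9) m + g = 19 + 17 = 36; 36 ≥ 34, bound 34 not met — violated.
(10) m = 19 = 19 (first disjunct) — OK.
(11) m = 19 is in {23, 17, 19} — OK.
(12) g = 17 is odd — OK.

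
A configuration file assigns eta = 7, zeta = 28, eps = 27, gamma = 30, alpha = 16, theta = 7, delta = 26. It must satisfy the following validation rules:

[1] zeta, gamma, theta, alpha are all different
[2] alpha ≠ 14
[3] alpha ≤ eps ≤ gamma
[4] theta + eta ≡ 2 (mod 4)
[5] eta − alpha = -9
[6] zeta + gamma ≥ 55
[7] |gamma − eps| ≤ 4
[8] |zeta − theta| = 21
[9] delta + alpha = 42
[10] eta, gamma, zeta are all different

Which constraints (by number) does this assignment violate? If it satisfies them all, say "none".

[1] values 28, 30, 7, 16 are pairwise distinct — OK.
[2] alpha = 16, and 16 ≠ 14 — OK.
[3] values 16 ≤ 27 ≤ 30 — OK.
[4] theta + eta = 14; 14 mod 4 = 2 — OK.
[5] eta − alpha = 7 − 16 = -9 — OK.
[6] zeta + gamma = 28 + 30 = 58; 58 ≥ 55 — OK.
[7] |30 − 27| = 3; 3 ≤ 4 — OK.
[8] |28 − 7| = 21 — OK.
[9] delta + alpha = 26 + 16 = 42 — OK.
[10] values 7, 30, 28 are pairwise distinct — OK.

No violations.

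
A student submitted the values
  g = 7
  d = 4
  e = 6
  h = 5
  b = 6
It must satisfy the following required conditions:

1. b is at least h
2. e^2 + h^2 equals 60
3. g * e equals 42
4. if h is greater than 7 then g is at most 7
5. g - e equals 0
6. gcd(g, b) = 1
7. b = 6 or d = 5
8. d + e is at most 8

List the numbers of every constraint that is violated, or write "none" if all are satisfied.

1. b = 6, h = 5; 6 ≥ 5  yes
2. e^2 + h^2 = 6^2 + 5^2 = 36 + 25 = 61, not 60  no
3. g * e = 7 * 6 = 42  yes
4. h = 5, not > 7; antecedent false, conditional vacuously true  yes
5. g - e = 7 - 6 = 1, not 0  no
6. gcd(7, 6) = 1  yes
7. b = 6 = 6 (first disjunct)  yes
8. d + e = 4 + 6 = 10; 10 > 8, bound 8 not met  no

Constraints 2, 5, 8 do not hold.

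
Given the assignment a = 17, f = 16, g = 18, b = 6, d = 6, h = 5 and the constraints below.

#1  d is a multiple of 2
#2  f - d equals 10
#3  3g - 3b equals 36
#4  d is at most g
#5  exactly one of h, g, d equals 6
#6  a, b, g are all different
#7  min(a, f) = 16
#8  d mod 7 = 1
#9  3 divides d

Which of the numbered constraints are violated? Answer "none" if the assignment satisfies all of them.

Constraint 8 is violated.

#1 6 / 2 = 3, so 2 divides 6  true
#2 f - d = 16 - 6 = 10  true
#3 3g - 3b = 3(18) - 3(6) = 36  true
#4 d = 6, g = 18; 6 ≤ 18  true
#5 h=5, g=18, d=6; 1 of them equals 6  true
#6 values 17, 6, 18 are pairwise distinct  true
#7 min(17, 16) = 16  true
#8 6 mod 7 = 6, not 1  false
#9 6 / 3 = 2, so 3 divides 6  true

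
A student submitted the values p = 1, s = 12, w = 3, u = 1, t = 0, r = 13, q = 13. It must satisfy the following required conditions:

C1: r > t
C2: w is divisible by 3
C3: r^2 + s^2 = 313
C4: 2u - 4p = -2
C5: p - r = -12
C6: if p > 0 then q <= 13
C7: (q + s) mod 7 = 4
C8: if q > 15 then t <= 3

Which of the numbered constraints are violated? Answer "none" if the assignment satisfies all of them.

C1: r = 13, t = 0; 13 > 0 — OK.
C2: 3 / 3 = 1, so 3 divides 3 — OK.
C3: r^2 + s^2 = 13^2 + 12^2 = 169 + 144 = 313 — OK.
C4: 2u - 4p = 2(1) - 4(1) = -2 — OK.
C5: p - r = 1 - 13 = -12 — OK.
C6: p = 1 > 0, so we need q ≤ 13; q = 13 ≤ 13 — OK.
C7: q + s = 25; 25 mod 7 = 4 — OK.
C8: q = 13, not > 15; antecedent false, conditional vacuously true — OK.

The assignment satisfies every constraint.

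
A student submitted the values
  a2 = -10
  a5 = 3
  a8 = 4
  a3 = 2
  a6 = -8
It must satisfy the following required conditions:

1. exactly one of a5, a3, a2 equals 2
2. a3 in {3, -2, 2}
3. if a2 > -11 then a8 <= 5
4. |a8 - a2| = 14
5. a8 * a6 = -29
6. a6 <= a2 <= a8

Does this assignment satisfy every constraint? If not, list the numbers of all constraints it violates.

The assignment fails constraints 5 and 6.

1. a5=3, a3=2, a2=-10; 1 of them equals 2 — satisfied.
2. a3 = 2 is in {3, -2, 2} — satisfied.
3. a2 = -10 > -11, so we need a8 ≤ 5; a8 = 4 ≤ 5 — satisfied.
4. |4 - (-10)| = 14 — satisfied.
5. a8 * a6 = 4 * (-8) = -32, not -29 — violated.
6. values -8, -10, 4; a6 = -8 is not <= a2 = -10 — violated.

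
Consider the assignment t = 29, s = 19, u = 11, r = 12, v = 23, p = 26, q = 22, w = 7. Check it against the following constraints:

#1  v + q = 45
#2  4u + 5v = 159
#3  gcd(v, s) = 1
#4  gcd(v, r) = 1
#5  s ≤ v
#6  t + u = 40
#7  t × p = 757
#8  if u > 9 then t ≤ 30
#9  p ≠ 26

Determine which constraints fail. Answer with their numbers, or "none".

The assignment fails constraints 7 and 9.

#1 v + q = 23 + 22 = 45  true
#2 4u + 5v = 4(11) + 5(23) = 159  true
#3 gcd(23, 19) = 1  true
#4 gcd(23, 12) = 1  true
#5 s = 19, v = 23; 19 ≤ 23  true
#6 t + u = 29 + 11 = 40  true
#7 t × p = 29 × 26 = 754, not 757  false
#8 u = 11 > 9, so we need t ≤ 30; t = 29 ≤ 30  true
#9 p = 26, but 26 is required to differ  false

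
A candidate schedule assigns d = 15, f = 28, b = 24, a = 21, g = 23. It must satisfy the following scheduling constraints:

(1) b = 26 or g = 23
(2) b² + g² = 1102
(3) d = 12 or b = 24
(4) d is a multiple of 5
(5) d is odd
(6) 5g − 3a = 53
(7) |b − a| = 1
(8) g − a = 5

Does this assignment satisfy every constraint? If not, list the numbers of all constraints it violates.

The assignment fails constraints 2, 6, 7, and 8.

(1) b = 24 ≠ 26, but g = 23 = 23 (second disjunct)  true
(2) b² + g² = 24² + 23² = 576 + 529 = 1105, not 1102  false
(3) d = 15 ≠ 12, but b = 24 = 24 (second disjunct)  true
(4) 15 / 5 = 3, so 5 divides 15  true
(5) d = 15 is odd  true
(6) 5g − 3a = 5(23) − 3(21) = 52, not 53  false
(7) |24 − 21| = 3, not 1  false
(8) g − a = 23 − 21 = 2, not 5  false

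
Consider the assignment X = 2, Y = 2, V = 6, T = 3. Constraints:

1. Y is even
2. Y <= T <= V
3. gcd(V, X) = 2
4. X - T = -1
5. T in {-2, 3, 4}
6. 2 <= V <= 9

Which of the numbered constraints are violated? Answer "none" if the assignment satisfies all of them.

1. Y = 2 is even  ✓
2. values 2 <= 3 <= 6  ✓
3. gcd(6, 2) = 2  ✓
4. X - T = 2 - 3 = -1  ✓
5. T = 3 is in {-2, 3, 4}  ✓
6. V = 6 lies in [2, 9]  ✓

All constraints are satisfied.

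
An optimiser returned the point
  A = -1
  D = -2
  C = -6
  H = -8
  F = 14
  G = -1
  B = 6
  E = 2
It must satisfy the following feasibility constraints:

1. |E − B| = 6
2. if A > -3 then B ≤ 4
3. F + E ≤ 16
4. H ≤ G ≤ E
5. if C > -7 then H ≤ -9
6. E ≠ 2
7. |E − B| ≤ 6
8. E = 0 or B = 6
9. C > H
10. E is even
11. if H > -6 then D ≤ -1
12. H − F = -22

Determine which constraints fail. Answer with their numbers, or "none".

The assignment fails constraints 1, 2, 5, 6.

1. |2 − 6| = 4, not 6  ✗
2. A = -1 > -3, so we need B ≤ 4; but B = 6 > 4  ✗
3. F + E = 14 + 2 = 16; 16 ≤ 16  ✓
4. values -8 ≤ -1 ≤ 2  ✓
5. C = -6 > -7, so we need H ≤ -9; but H = -8 > -9  ✗
6. E = 2, but 2 is required to differ  ✗
7. |2 − 6| = 4; 4 ≤ 6  ✓
8. E = 2 ≠ 0, but B = 6 = 6 (second disjunct)  ✓
9. C = -6, H = -8; -6 > -8  ✓
10. E = 2 is even  ✓
11. H = -8, not > -6; antecedent false, conditional vacuously true  ✓
12. H − F = -8 − 14 = -22  ✓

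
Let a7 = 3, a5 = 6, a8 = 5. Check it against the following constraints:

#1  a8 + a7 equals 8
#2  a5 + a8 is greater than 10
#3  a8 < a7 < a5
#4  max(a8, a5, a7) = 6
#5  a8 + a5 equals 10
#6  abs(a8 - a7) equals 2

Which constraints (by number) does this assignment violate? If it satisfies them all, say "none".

#1 a8 + a7 = 5 + 3 = 8 — holds.
#2 a5 + a8 = 6 + 5 = 11; 11 > 10 — holds.
#3 values 5, 3, 6; a8 = 5 is not < a7 = 3 — fails.
#4 max(5, 6, 3) = 6 — holds.
#5 a8 + a5 = 5 + 6 = 11, not 10 — fails.
#6 abs(5 - 3) = 2 — holds.

The assignment fails constraints 3, 5.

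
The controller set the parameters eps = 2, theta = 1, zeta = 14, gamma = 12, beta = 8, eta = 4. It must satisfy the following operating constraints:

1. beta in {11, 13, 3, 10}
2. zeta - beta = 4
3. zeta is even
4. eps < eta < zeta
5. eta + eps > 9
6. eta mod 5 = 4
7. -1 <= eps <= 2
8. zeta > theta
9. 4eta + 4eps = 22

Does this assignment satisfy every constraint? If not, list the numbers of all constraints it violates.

1. beta = 8 is not in {11, 13, 3, 10} — violated.
2. zeta - beta = 14 - 8 = 6, not 4 — violated.
3. zeta = 14 is even — OK.
4. values 2 < 4 < 14 — OK.
5. eta + eps = 4 + 2 = 6; 6 ≤ 9, bound 9 not met — violated.
6. 4 mod 5 = 4 — OK.
7. eps = 2 lies in [-1, 2] — OK.
8. zeta = 14, theta = 1; 14 > 1 — OK.
9. 4eta + 4eps = 4(4) + 4(2) = 24, not 22 — violated.

No — constraints 1, 2, 5, 9 are not satisfied.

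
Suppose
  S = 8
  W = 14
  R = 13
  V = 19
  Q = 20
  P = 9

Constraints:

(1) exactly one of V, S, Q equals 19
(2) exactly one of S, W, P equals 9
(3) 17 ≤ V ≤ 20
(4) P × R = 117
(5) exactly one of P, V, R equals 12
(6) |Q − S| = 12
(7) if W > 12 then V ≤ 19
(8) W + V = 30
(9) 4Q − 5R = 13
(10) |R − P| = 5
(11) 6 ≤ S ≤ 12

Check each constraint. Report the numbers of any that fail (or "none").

The assignment fails constraints 5, 8, 9, 10.

(1) V=19, S=8, Q=20; 1 of them equals 19  true
(2) S=8, W=14, P=9; 1 of them equals 9  true
(3) V = 19 lies in [17, 20]  true
(4) P × R = 9 × 13 = 117  true
(5) P=9, V=19, R=13; 0 of them equal 12, not exactly one  false
(6) |20 − 8| = 12  true
(7) W = 14 > 12, so we need V ≤ 19; V = 19 ≤ 19  true
(8) W + V = 14 + 19 = 33, not 30  false
(9) 4Q − 5R = 4(20) − 5(13) = 15, not 13  false
(10) |13 − 9| = 4, not 5  false
(11) S = 8 lies in [6, 12]  true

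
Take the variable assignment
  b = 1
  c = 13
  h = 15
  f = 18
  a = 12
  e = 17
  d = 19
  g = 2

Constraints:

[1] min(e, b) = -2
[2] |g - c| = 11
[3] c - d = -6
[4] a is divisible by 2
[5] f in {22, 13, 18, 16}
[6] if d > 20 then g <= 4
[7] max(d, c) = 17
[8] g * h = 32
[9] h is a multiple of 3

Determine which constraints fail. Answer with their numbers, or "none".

[1] min(17, 1) = 1, not -2 — fails.
[2] |2 - 13| = 11 — holds.
[3] c - d = 13 - 19 = -6 — holds.
[4] 12 / 2 = 6, so 2 divides 12 — holds.
[5] f = 18 is in {22, 13, 18, 16} — holds.
[6] d = 19, not > 20; antecedent false, conditional vacuously true — holds.
[7] max(19, 13) = 19, not 17 — fails.
[8] g * h = 2 * 15 = 30, not 32 — fails.
[9] 15 / 3 = 5, so 3 divides 15 — holds.

The assignment fails constraints 1, 7, and 8.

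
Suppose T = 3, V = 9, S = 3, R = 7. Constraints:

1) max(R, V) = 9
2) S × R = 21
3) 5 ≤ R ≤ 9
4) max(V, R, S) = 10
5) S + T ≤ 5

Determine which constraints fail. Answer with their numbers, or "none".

1) max(7, 9) = 9  holds
2) S × R = 3 × 7 = 21  holds
3) R = 7 lies in [5, 9]  holds
4) max(9, 7, 3) = 9, not 10  fails
5) S + T = 3 + 3 = 6; 6 > 5, bound 5 not met  fails

Constraints 4, 5 do not hold.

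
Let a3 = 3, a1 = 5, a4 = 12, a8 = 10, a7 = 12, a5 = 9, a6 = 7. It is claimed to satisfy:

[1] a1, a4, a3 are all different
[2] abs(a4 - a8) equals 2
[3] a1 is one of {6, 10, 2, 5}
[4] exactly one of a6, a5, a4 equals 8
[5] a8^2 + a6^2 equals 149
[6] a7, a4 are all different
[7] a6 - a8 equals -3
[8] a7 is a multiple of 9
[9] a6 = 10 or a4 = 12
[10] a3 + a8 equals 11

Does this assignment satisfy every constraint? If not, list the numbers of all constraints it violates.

[1] values 5, 12, 3 are pairwise distinct — satisfied.
[2] abs(12 - 10) = 2 — satisfied.
[3] a1 = 5 is in {6, 10, 2, 5} — satisfied.
[4] a6=7, a5=9, a4=12; 0 of them equal 8, not exactly one — violated.
[5] a8^2 + a6^2 = 10^2 + 7^2 = 100 + 49 = 149 — satisfied.
[6] a7 = a4 = 12, not all different — violated.
[7] a6 - a8 = 7 - 10 = -3 — satisfied.
[8] 12 = 9*1 + 3, so 9 does not divide 12 — violated.
[9] a6 = 7 ≠ 10, but a4 = 12 = 12 (second disjunct) — satisfied.
[10] a3 + a8 = 3 + 10 = 13, not 11 — violated.

Constraints 4, 6, 8, 10 are violated.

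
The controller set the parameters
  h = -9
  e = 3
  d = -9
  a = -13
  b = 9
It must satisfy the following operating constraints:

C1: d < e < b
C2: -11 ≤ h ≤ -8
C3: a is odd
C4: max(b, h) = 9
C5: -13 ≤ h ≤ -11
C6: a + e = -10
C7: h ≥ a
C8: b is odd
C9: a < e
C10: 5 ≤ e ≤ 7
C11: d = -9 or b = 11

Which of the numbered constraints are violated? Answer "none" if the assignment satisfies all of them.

C1: values -9 < 3 < 9 — OK.
C2: h = -9 lies in [-11, -8] — OK.
C3: a = -13 is odd — OK.
C4: max(9, -9) = 9 — OK.
C5: h = -9 is outside [-13, -11] — violated.
C6: a + e = -13 + 3 = -10 — OK.
C7: h = -9, a = -13; -9 ≥ -13 — OK.
C8: b = 9 is odd — OK.
C9: a = -13, e = 3; -13 < 3 — OK.
C10: e = 3 is outside [5, 7] — violated.
C11: d = -9 = -9 (first disjunct) — OK.

Constraints 5 and 10 are violated.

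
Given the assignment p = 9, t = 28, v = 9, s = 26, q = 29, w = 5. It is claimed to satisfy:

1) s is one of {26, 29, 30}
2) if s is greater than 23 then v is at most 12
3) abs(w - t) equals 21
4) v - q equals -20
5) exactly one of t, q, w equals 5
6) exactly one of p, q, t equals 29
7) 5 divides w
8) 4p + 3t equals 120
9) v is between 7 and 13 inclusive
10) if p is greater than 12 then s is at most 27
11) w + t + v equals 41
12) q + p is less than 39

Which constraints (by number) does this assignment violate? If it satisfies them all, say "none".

No — constraints 3 and 11 are not satisfied.

1) s = 26 is in {26, 29, 30} — satisfied.
2) s = 26 > 23, so we need v ≤ 12; v = 9 ≤ 12 — satisfied.
3) abs(5 - 28) = 23, not 21 — violated.
4) v - q = 9 - 29 = -20 — satisfied.
5) t=28, q=29, w=5; 1 of them equals 5 — satisfied.
6) p=9, q=29, t=28; 1 of them equals 29 — satisfied.
7) 5 / 5 = 1, so 5 divides 5 — satisfied.
8) 4p + 3t = 4(9) + 3(28) = 120 — satisfied.
9) v = 9 lies in [7, 13] — satisfied.
10) p = 9, not > 12; antecedent false, conditional vacuously true — satisfied.
11) w + t + v = 5 + 28 + 9 = 42, not 41 — violated.
12) q + p = 29 + 9 = 38; 38 < 39 — satisfied.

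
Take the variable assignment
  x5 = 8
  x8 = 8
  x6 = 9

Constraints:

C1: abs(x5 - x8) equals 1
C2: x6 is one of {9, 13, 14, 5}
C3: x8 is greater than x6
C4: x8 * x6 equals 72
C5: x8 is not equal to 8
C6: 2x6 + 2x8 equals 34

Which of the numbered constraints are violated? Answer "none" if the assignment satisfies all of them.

The assignment fails constraints 1, 3, and 5.

C1: abs(8 - 8) = 0, not 1 — fails.
C2: x6 = 9 is in {9, 13, 14, 5} — holds.
C3: x8 = 8, x6 = 9; 8 ≤ 9 (want >) — fails.
C4: x8 * x6 = 8 * 9 = 72 — holds.
C5: x8 = 8, but 8 is required to differ — fails.
C6: 2x6 + 2x8 = 2(9) + 2(8) = 34 — holds.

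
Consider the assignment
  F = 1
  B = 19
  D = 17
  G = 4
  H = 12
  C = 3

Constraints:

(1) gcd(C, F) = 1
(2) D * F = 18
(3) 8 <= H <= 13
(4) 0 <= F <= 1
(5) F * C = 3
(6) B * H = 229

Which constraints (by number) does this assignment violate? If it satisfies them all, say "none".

(1) gcd(3, 1) = 1 — satisfied.
(2) D * F = 17 * 1 = 17, not 18 — violated.
(3) H = 12 lies in [8, 13] — satisfied.
(4) F = 1 lies in [0, 1] — satisfied.
(5) F * C = 1 * 3 = 3 — satisfied.
(6) B * H = 19 * 12 = 228, not 229 — violated.

The assignment fails constraints 2 and 6.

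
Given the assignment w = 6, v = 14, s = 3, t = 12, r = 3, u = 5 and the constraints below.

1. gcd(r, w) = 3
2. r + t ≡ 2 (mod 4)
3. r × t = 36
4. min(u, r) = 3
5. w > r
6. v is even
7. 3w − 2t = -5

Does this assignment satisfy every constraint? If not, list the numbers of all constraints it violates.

1. gcd(3, 6) = 3 — OK.
2. r + t = 15; 15 mod 4 = 3, not 2 — violated.
3. r × t = 3 × 12 = 36 — OK.
4. min(5, 3) = 3 — OK.
5. w = 6, r = 3; 6 > 3 — OK.
6. v = 14 is even — OK.
7. 3w − 2t = 3(6) − 2(12) = -6, not -5 — violated.

Violated: 2 and 7.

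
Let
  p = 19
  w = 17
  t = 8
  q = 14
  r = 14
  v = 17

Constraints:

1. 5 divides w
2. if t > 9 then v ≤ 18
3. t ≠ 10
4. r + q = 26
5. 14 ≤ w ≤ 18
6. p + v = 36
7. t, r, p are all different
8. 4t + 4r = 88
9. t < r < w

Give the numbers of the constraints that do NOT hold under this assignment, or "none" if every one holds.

1. 17 = 5×3 + 2, so 5 does not divide 17 — does not hold.
2. t = 8, not > 9; antecedent false, conditional vacuously true — holds.
3. t = 8, and 8 ≠ 10 — holds.
4. r + q = 14 + 14 = 28, not 26 — does not hold.
5. w = 17 lies in [14, 18] — holds.
6. p + v = 19 + 17 = 36 — holds.
7. values 8, 14, 19 are pairwise distinct — holds.
8. 4t + 4r = 4(8) + 4(14) = 88 — holds.
9. values 8 < 14 < 17 — holds.

Constraints 1, 4 do not hold.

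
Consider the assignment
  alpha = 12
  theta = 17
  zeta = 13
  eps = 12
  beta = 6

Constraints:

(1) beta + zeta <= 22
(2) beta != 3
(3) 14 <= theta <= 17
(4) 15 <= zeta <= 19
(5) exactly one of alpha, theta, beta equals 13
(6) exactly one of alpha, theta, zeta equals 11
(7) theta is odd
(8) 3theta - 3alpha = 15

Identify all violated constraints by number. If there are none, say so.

The assignment fails constraints 4, 5, and 6.

(1) beta + zeta = 6 + 13 = 19; 19 ≤ 22  holds
(2) beta = 6, and 6 ≠ 3  holds
(3) theta = 17 lies in [14, 17]  holds
(4) zeta = 13 is outside [15, 19]  fails
(5) alpha=12, theta=17, beta=6; 0 of them equal 13, not exactly one  fails
(6) alpha=12, theta=17, zeta=13; 0 of them equal 11, not exactly one  fails
(7) theta = 17 is odd  holds
(8) 3theta - 3alpha = 3(17) - 3(12) = 15  holds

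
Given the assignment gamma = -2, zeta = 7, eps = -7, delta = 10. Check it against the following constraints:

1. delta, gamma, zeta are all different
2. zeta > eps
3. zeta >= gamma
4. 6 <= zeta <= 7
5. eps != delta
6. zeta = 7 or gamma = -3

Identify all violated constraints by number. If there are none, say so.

None — every constraint holds.

1. values 10, -2, 7 are pairwise distinct — OK.
2. zeta = 7, eps = -7; 7 > -7 — OK.
3. zeta = 7, gamma = -2; 7 ≥ -2 — OK.
4. zeta = 7 lies in [6, 7] — OK.
5. eps = -7, delta = 10; distinct — OK.
6. zeta = 7 = 7 (first disjunct) — OK.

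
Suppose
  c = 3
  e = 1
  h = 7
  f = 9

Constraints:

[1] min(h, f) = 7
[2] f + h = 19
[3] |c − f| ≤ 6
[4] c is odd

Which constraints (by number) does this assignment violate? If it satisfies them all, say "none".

[1] min(7, 9) = 7 — holds.
[2] f + h = 9 + 7 = 16, not 19 — fails.
[3] |3 − 9| = 6; 6 ≤ 6 — holds.
[4] c = 3 is odd — holds.

No — constraint 2 is not satisfied.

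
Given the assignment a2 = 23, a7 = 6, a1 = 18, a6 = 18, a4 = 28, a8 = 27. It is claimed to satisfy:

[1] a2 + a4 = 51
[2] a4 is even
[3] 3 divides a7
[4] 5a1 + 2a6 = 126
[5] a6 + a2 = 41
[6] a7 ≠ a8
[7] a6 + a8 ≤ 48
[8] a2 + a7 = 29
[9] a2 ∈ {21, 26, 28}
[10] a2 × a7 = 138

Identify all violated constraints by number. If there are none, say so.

Constraint 9 does not hold.

[1] a2 + a4 = 23 + 28 = 51 — holds.
[2] a4 = 28 is even — holds.
[3] 6 / 3 = 2, so 3 divides 6 — holds.
[4] 5a1 + 2a6 = 5(18) + 2(18) = 126 — holds.
[5] a6 + a2 = 18 + 23 = 41 — holds.
[6] a7 = 6, a8 = 27; distinct — holds.
[7] a6 + a8 = 18 + 27 = 45; 45 ≤ 48 — holds.
[8] a2 + a7 = 23 + 6 = 29 — holds.
[9] a2 = 23 is not in {21, 26, 28} — fails.
[10] a2 × a7 = 23 × 6 = 138 — holds.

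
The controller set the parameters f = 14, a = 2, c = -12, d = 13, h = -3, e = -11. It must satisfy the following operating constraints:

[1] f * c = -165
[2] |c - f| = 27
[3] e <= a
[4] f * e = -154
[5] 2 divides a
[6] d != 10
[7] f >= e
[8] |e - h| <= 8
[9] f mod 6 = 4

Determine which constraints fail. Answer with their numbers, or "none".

[1] f * c = 14 * (-12) = -168, not -165 — fails.
[2] |-12 - 14| = 26, not 27 — fails.
[3] e = -11, a = 2; -11 ≤ 2 — holds.
[4] f * e = 14 * (-11) = -154 — holds.
[5] 2 / 2 = 1, so 2 divides 2 — holds.
[6] d = 13, and 13 ≠ 10 — holds.
[7] f = 14, e = -11; 14 ≥ -11 — holds.
[8] |-11 - (-3)| = 8; 8 ≤ 8 — holds.
[9] 14 mod 6 = 2, not 4 — fails.

Constraints 1, 2, 9 do not hold.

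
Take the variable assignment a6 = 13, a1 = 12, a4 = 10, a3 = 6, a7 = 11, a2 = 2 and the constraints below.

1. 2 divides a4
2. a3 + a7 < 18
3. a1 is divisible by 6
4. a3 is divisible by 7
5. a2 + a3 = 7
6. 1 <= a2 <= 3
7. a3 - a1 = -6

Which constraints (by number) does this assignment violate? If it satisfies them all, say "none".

1. 10 / 2 = 5, so 2 divides 10  OK
2. a3 + a7 = 6 + 11 = 17; 17 < 18  OK
3. 12 / 6 = 2, so 6 divides 12  OK
4. 6 = 7*0 + 6, so 7 does not divide 6  FAIL
5. a2 + a3 = 2 + 6 = 8, not 7  FAIL
6. a2 = 2 lies in [1, 3]  OK
7. a3 - a1 = 6 - 12 = -6  OK

Constraints 4 and 5 do not hold.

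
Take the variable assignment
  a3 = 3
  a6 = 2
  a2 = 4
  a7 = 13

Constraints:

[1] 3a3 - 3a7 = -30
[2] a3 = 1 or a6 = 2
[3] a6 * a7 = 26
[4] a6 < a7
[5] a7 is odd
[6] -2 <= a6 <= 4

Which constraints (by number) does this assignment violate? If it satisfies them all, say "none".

No violations.

[1] 3a3 - 3a7 = 3(3) - 3(13) = -30 — holds.
[2] a3 = 3 ≠ 1, but a6 = 2 = 2 (second disjunct) — holds.
[3] a6 * a7 = 2 * 13 = 26 — holds.
[4] a6 = 2, a7 = 13; 2 < 13 — holds.
[5] a7 = 13 is odd — holds.
[6] a6 = 2 lies in [-2, 4] — holds.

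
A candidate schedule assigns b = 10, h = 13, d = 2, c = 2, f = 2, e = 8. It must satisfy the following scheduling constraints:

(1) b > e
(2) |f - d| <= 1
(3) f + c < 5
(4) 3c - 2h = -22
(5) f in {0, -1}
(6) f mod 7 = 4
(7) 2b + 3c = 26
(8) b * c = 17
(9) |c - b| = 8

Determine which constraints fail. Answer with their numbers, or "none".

The assignment fails constraints 4, 5, 6, and 8.

(1) b = 10, e = 8; 10 > 8 — satisfied.
(2) |2 - 2| = 0; 0 ≤ 1 — satisfied.
(3) f + c = 2 + 2 = 4; 4 < 5 — satisfied.
(4) 3c - 2h = 3(2) - 2(13) = -20, not -22 — violated.
(5) f = 2 is not in {0, -1} — violated.
(6) 2 mod 7 = 2, not 4 — violated.
(7) 2b + 3c = 2(10) + 3(2) = 26 — satisfied.
(8) b * c = 10 * 2 = 20, not 17 — violated.
(9) |2 - 10| = 8 — satisfied.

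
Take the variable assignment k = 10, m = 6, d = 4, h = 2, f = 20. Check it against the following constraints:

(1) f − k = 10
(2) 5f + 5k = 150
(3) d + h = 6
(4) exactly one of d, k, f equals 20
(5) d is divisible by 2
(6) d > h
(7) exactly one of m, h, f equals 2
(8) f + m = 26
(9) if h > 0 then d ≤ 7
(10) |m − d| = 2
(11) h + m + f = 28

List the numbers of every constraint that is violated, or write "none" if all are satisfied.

(1) f − k = 20 − 10 = 10  ✔
(2) 5f + 5k = 5(20) + 5(10) = 150  ✔
(3) d + h = 4 + 2 = 6  ✔
(4) d=4, k=10, f=20; 1 of them equals 20  ✔
(5) 4 / 2 = 2, so 2 divides 4  ✔
(6) d = 4, h = 2; 4 > 2  ✔
(7) m=6, h=2, f=20; 1 of them equals 2  ✔
(8) f + m = 20 + 6 = 26  ✔
(9) h = 2 > 0, so we need d ≤ 7; d = 4 ≤ 7  ✔
(10) |6 − 4| = 2  ✔
(11) h + m + f = 2 + 6 + 20 = 28  ✔

All constraints are satisfied.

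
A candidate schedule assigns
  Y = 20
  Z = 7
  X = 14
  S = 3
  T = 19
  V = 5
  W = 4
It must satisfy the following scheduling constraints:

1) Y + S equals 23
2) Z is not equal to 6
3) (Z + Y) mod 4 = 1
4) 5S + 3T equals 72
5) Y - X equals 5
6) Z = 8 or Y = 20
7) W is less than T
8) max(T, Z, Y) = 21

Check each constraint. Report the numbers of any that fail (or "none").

Violated: 3, 5, 8.

1) Y + S = 20 + 3 = 23 — OK.
2) Z = 7, and 7 ≠ 6 — OK.
3) Z + Y = 27; 27 mod 4 = 3, not 1 — violated.
4) 5S + 3T = 5(3) + 3(19) = 72 — OK.
5) Y - X = 20 - 14 = 6, not 5 — violated.
6) Z = 7 ≠ 8, but Y = 20 = 20 (second disjunct) — OK.
7) W = 4, T = 19; 4 < 19 — OK.
8) max(19, 7, 20) = 20, not 21 — violated.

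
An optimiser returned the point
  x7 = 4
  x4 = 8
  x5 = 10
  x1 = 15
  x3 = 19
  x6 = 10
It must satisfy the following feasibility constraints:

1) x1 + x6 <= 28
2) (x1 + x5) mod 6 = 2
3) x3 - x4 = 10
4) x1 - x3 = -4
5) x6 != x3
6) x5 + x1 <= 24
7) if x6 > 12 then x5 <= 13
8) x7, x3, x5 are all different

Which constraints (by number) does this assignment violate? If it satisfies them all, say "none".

1) x1 + x6 = 15 + 10 = 25; 25 ≤ 28 — OK.
2) x1 + x5 = 25; 25 mod 6 = 1, not 2 — violated.
3) x3 - x4 = 19 - 8 = 11, not 10 — violated.
4) x1 - x3 = 15 - 19 = -4 — OK.
5) x6 = 10, x3 = 19; distinct — OK.
6) x5 + x1 = 10 + 15 = 25; 25 > 24, bound 24 not met — violated.
7) x6 = 10, not > 12; antecedent false, conditional vacuously true — OK.
8) values 4, 19, 10 are pairwise distinct — OK.

No — constraints 2, 3, 6 are not satisfied.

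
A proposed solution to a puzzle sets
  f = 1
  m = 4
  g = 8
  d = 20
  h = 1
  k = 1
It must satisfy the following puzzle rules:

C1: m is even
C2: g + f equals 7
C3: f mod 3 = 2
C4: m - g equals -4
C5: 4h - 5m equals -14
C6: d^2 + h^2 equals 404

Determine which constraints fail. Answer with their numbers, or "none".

C1: m = 4 is even — OK.
C2: g + f = 8 + 1 = 9, not 7 — violated.
C3: 1 mod 3 = 1, not 2 — violated.
C4: m - g = 4 - 8 = -4 — OK.
C5: 4h - 5m = 4(1) - 5(4) = -16, not -14 — violated.
C6: d^2 + h^2 = 20^2 + 1^2 = 400 + 1 = 401, not 404 — violated.

Violated: 2, 3, 5, and 6.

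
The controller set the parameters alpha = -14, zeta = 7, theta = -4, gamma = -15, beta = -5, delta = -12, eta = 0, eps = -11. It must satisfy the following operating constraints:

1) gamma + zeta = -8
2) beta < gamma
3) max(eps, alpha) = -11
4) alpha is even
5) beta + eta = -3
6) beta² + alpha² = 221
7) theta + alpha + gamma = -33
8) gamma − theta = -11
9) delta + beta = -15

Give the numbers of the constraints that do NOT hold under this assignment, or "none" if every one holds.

Constraints 2, 5, and 9 are violated.

1) gamma + zeta = -15 + 7 = -8 — satisfied.
2) beta = -5, gamma = -15; -5 ≥ -15 (want <) — violated.
3) max(-11, -14) = -11 — satisfied.
4) alpha = -14 is even — satisfied.
5) beta + eta = -5 + 0 = -5, not -3 — violated.
6) beta² + alpha² = (-5)² + (-14)² = 25 + 196 = 221 — satisfied.
7) theta + alpha + gamma = -4 + (-14) + (-15) = -33 — satisfied.
8) gamma − theta = -15 − (-4) = -11 — satisfied.
9) delta + beta = -12 + (-5) = -17, not -15 — violated.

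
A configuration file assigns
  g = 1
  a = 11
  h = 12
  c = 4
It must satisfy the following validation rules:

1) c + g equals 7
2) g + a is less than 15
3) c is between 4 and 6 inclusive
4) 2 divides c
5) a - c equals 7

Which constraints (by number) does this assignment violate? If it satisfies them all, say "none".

1) c + g = 4 + 1 = 5, not 7  fails
2) g + a = 1 + 11 = 12; 12 < 15  holds
3) c = 4 lies in [4, 6]  holds
4) 4 / 2 = 2, so 2 divides 4  holds
5) a - c = 11 - 4 = 7  holds

Violated: 1.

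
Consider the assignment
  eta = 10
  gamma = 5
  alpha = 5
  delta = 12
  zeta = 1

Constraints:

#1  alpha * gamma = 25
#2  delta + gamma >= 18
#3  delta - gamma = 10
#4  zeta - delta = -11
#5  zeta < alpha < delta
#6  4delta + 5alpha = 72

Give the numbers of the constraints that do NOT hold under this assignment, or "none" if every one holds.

#1 alpha * gamma = 5 * 5 = 25 — OK.
#2 delta + gamma = 12 + 5 = 17; 17 < 18, bound 18 not met — violated.
#3 delta - gamma = 12 - 5 = 7, not 10 — violated.
#4 zeta - delta = 1 - 12 = -11 — OK.
#5 values 1 < 5 < 12 — OK.
#6 4delta + 5alpha = 4(12) + 5(5) = 73, not 72 — violated.

Constraints 2, 3, 6 do not hold.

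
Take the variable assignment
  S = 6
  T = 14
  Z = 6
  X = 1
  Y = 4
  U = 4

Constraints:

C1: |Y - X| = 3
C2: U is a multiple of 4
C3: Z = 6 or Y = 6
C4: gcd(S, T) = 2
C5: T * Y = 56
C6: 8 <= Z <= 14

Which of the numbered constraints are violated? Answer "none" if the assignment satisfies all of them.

Constraint 6 is violated.

C1: |4 - 1| = 3  ✓
C2: 4 / 4 = 1, so 4 divides 4  ✓
C3: Z = 6 = 6 (first disjunct)  ✓
C4: gcd(6, 14) = 2  ✓
C5: T * Y = 14 * 4 = 56  ✓
C6: Z = 6 is outside [8, 14]  ✗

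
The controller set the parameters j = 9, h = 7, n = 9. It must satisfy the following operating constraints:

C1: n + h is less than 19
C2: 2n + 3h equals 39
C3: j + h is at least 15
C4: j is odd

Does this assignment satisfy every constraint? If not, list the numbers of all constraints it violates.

Yes — all constraints hold.

C1: n + h = 9 + 7 = 16; 16 < 19  holds
C2: 2n + 3h = 2(9) + 3(7) = 39  holds
C3: j + h = 9 + 7 = 16; 16 ≥ 15  holds
C4: j = 9 is odd  holds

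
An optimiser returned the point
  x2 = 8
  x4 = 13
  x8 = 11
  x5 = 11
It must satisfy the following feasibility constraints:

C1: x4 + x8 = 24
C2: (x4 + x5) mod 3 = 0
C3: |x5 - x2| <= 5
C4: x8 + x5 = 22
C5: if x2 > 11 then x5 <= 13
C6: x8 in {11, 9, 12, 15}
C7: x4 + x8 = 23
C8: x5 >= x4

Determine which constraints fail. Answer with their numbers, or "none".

C1: x4 + x8 = 13 + 11 = 24 — OK.
C2: x4 + x5 = 24; 24 mod 3 = 0 — OK.
C3: |11 - 8| = 3; 3 ≤ 5 — OK.
C4: x8 + x5 = 11 + 11 = 22 — OK.
C5: x2 = 8, not > 11; antecedent false, conditional vacuously true — OK.
C6: x8 = 11 is in {11, 9, 12, 15} — OK.
C7: x4 + x8 = 13 + 11 = 24, not 23 — violated.
C8: x5 = 11, x4 = 13; 11 < 13 (want ≥) — violated.

Constraints 7, 8 are violated.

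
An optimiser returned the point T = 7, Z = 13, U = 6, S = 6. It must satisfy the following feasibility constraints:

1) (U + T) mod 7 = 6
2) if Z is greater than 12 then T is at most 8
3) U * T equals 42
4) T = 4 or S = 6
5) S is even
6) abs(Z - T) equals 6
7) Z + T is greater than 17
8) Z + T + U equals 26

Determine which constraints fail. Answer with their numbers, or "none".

None — every constraint holds.

1) U + T = 13; 13 mod 7 = 6 — OK.
2) Z = 13 > 12, so we need T ≤ 8; T = 7 ≤ 8 — OK.
3) U * T = 6 * 7 = 42 — OK.
4) T = 7 ≠ 4, but S = 6 = 6 (second disjunct) — OK.
5) S = 6 is even — OK.
6) abs(13 - 7) = 6 — OK.
7) Z + T = 13 + 7 = 20; 20 > 17 — OK.
8) Z + T + U = 13 + 7 + 6 = 26 — OK.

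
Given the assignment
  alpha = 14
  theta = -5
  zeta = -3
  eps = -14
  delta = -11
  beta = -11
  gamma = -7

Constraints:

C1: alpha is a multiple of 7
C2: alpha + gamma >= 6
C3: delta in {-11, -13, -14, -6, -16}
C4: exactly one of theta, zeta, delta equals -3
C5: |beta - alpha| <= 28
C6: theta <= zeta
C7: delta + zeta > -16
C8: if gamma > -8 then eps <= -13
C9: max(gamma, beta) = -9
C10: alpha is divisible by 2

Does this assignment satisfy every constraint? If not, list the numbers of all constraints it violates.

C1: 14 / 7 = 2, so 7 divides 14  yes
C2: alpha + gamma = 14 + (-7) = 7; 7 ≥ 6  yes
C3: delta = -11 is in {-11, -13, -14, -6, -16}  yes
C4: theta=-5, zeta=-3, delta=-11; 1 of them equals -3  yes
C5: |-11 - 14| = 25; 25 ≤ 28  yes
C6: theta = -5, zeta = -3; -5 ≤ -3  yes
C7: delta + zeta = -11 + (-3) = -14; -14 > -16  yes
C8: gamma = -7 > -8, so we need eps ≤ -13; eps = -14 ≤ -13  yes
C9: max(-7, -11) = -7, not -9  no
C10: 14 / 2 = 7, so 2 divides 14  yes

Violated: 9.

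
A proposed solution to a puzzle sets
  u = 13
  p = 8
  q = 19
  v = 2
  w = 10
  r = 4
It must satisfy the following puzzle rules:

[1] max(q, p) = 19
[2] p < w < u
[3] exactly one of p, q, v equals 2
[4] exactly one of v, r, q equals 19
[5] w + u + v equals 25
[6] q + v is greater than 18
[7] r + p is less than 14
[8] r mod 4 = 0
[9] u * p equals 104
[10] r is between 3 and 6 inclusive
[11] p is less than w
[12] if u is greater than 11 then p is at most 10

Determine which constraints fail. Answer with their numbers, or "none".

No violations.

[1] max(19, 8) = 19 — OK.
[2] values 8 < 10 < 13 — OK.
[3] p=8, q=19, v=2; 1 of them equals 2 — OK.
[4] v=2, r=4, q=19; 1 of them equals 19 — OK.
[5] w + u + v = 10 + 13 + 2 = 25 — OK.
[6] q + v = 19 + 2 = 21; 21 > 18 — OK.
[7] r + p = 4 + 8 = 12; 12 < 14 — OK.
[8] 4 mod 4 = 0 — OK.
[9] u * p = 13 * 8 = 104 — OK.
[10] r = 4 lies in [3, 6] — OK.
[11] p = 8, w = 10; 8 < 10 — OK.
[12] u = 13 > 11, so we need p ≤ 10; p = 8 ≤ 10 — OK.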